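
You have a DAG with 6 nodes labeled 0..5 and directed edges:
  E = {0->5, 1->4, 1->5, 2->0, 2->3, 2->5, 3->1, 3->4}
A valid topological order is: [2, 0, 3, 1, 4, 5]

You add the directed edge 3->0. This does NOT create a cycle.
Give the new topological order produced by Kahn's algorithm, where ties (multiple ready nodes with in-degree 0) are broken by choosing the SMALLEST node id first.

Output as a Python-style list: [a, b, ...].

Old toposort: [2, 0, 3, 1, 4, 5]
Added edge: 3->0
Position of 3 (2) > position of 0 (1). Must reorder: 3 must now come before 0.
Run Kahn's algorithm (break ties by smallest node id):
  initial in-degrees: [2, 1, 0, 1, 2, 3]
  ready (indeg=0): [2]
  pop 2: indeg[0]->1; indeg[3]->0; indeg[5]->2 | ready=[3] | order so far=[2]
  pop 3: indeg[0]->0; indeg[1]->0; indeg[4]->1 | ready=[0, 1] | order so far=[2, 3]
  pop 0: indeg[5]->1 | ready=[1] | order so far=[2, 3, 0]
  pop 1: indeg[4]->0; indeg[5]->0 | ready=[4, 5] | order so far=[2, 3, 0, 1]
  pop 4: no out-edges | ready=[5] | order so far=[2, 3, 0, 1, 4]
  pop 5: no out-edges | ready=[] | order so far=[2, 3, 0, 1, 4, 5]
  Result: [2, 3, 0, 1, 4, 5]

Answer: [2, 3, 0, 1, 4, 5]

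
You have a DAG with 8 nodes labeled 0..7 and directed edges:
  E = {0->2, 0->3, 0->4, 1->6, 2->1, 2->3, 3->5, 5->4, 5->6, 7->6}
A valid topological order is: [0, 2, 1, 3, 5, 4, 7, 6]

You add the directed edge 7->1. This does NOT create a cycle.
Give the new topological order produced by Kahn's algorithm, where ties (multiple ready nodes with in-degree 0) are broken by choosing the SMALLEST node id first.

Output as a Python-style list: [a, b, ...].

Answer: [0, 2, 3, 5, 4, 7, 1, 6]

Derivation:
Old toposort: [0, 2, 1, 3, 5, 4, 7, 6]
Added edge: 7->1
Position of 7 (6) > position of 1 (2). Must reorder: 7 must now come before 1.
Run Kahn's algorithm (break ties by smallest node id):
  initial in-degrees: [0, 2, 1, 2, 2, 1, 3, 0]
  ready (indeg=0): [0, 7]
  pop 0: indeg[2]->0; indeg[3]->1; indeg[4]->1 | ready=[2, 7] | order so far=[0]
  pop 2: indeg[1]->1; indeg[3]->0 | ready=[3, 7] | order so far=[0, 2]
  pop 3: indeg[5]->0 | ready=[5, 7] | order so far=[0, 2, 3]
  pop 5: indeg[4]->0; indeg[6]->2 | ready=[4, 7] | order so far=[0, 2, 3, 5]
  pop 4: no out-edges | ready=[7] | order so far=[0, 2, 3, 5, 4]
  pop 7: indeg[1]->0; indeg[6]->1 | ready=[1] | order so far=[0, 2, 3, 5, 4, 7]
  pop 1: indeg[6]->0 | ready=[6] | order so far=[0, 2, 3, 5, 4, 7, 1]
  pop 6: no out-edges | ready=[] | order so far=[0, 2, 3, 5, 4, 7, 1, 6]
  Result: [0, 2, 3, 5, 4, 7, 1, 6]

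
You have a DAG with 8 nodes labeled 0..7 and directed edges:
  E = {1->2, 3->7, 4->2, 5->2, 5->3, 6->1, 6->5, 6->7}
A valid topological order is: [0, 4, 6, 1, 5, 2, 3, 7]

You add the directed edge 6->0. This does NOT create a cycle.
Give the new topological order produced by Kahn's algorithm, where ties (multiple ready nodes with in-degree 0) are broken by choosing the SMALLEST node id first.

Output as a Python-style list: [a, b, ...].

Answer: [4, 6, 0, 1, 5, 2, 3, 7]

Derivation:
Old toposort: [0, 4, 6, 1, 5, 2, 3, 7]
Added edge: 6->0
Position of 6 (2) > position of 0 (0). Must reorder: 6 must now come before 0.
Run Kahn's algorithm (break ties by smallest node id):
  initial in-degrees: [1, 1, 3, 1, 0, 1, 0, 2]
  ready (indeg=0): [4, 6]
  pop 4: indeg[2]->2 | ready=[6] | order so far=[4]
  pop 6: indeg[0]->0; indeg[1]->0; indeg[5]->0; indeg[7]->1 | ready=[0, 1, 5] | order so far=[4, 6]
  pop 0: no out-edges | ready=[1, 5] | order so far=[4, 6, 0]
  pop 1: indeg[2]->1 | ready=[5] | order so far=[4, 6, 0, 1]
  pop 5: indeg[2]->0; indeg[3]->0 | ready=[2, 3] | order so far=[4, 6, 0, 1, 5]
  pop 2: no out-edges | ready=[3] | order so far=[4, 6, 0, 1, 5, 2]
  pop 3: indeg[7]->0 | ready=[7] | order so far=[4, 6, 0, 1, 5, 2, 3]
  pop 7: no out-edges | ready=[] | order so far=[4, 6, 0, 1, 5, 2, 3, 7]
  Result: [4, 6, 0, 1, 5, 2, 3, 7]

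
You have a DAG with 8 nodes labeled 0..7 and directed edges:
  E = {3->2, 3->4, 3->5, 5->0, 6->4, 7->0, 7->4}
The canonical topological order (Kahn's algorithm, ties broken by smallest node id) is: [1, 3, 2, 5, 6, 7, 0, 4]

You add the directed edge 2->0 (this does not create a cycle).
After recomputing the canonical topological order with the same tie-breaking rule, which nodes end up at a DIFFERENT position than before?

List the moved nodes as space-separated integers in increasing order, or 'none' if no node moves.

Answer: none

Derivation:
Old toposort: [1, 3, 2, 5, 6, 7, 0, 4]
Added edge 2->0
Recompute Kahn (smallest-id tiebreak):
  initial in-degrees: [3, 0, 1, 0, 3, 1, 0, 0]
  ready (indeg=0): [1, 3, 6, 7]
  pop 1: no out-edges | ready=[3, 6, 7] | order so far=[1]
  pop 3: indeg[2]->0; indeg[4]->2; indeg[5]->0 | ready=[2, 5, 6, 7] | order so far=[1, 3]
  pop 2: indeg[0]->2 | ready=[5, 6, 7] | order so far=[1, 3, 2]
  pop 5: indeg[0]->1 | ready=[6, 7] | order so far=[1, 3, 2, 5]
  pop 6: indeg[4]->1 | ready=[7] | order so far=[1, 3, 2, 5, 6]
  pop 7: indeg[0]->0; indeg[4]->0 | ready=[0, 4] | order so far=[1, 3, 2, 5, 6, 7]
  pop 0: no out-edges | ready=[4] | order so far=[1, 3, 2, 5, 6, 7, 0]
  pop 4: no out-edges | ready=[] | order so far=[1, 3, 2, 5, 6, 7, 0, 4]
New canonical toposort: [1, 3, 2, 5, 6, 7, 0, 4]
Compare positions:
  Node 0: index 6 -> 6 (same)
  Node 1: index 0 -> 0 (same)
  Node 2: index 2 -> 2 (same)
  Node 3: index 1 -> 1 (same)
  Node 4: index 7 -> 7 (same)
  Node 5: index 3 -> 3 (same)
  Node 6: index 4 -> 4 (same)
  Node 7: index 5 -> 5 (same)
Nodes that changed position: none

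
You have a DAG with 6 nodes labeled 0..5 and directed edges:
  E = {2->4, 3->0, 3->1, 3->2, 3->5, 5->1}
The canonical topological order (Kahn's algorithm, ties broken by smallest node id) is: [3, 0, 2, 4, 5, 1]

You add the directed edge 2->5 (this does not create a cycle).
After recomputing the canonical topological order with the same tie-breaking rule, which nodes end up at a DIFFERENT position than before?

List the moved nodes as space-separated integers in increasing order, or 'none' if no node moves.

Answer: none

Derivation:
Old toposort: [3, 0, 2, 4, 5, 1]
Added edge 2->5
Recompute Kahn (smallest-id tiebreak):
  initial in-degrees: [1, 2, 1, 0, 1, 2]
  ready (indeg=0): [3]
  pop 3: indeg[0]->0; indeg[1]->1; indeg[2]->0; indeg[5]->1 | ready=[0, 2] | order so far=[3]
  pop 0: no out-edges | ready=[2] | order so far=[3, 0]
  pop 2: indeg[4]->0; indeg[5]->0 | ready=[4, 5] | order so far=[3, 0, 2]
  pop 4: no out-edges | ready=[5] | order so far=[3, 0, 2, 4]
  pop 5: indeg[1]->0 | ready=[1] | order so far=[3, 0, 2, 4, 5]
  pop 1: no out-edges | ready=[] | order so far=[3, 0, 2, 4, 5, 1]
New canonical toposort: [3, 0, 2, 4, 5, 1]
Compare positions:
  Node 0: index 1 -> 1 (same)
  Node 1: index 5 -> 5 (same)
  Node 2: index 2 -> 2 (same)
  Node 3: index 0 -> 0 (same)
  Node 4: index 3 -> 3 (same)
  Node 5: index 4 -> 4 (same)
Nodes that changed position: none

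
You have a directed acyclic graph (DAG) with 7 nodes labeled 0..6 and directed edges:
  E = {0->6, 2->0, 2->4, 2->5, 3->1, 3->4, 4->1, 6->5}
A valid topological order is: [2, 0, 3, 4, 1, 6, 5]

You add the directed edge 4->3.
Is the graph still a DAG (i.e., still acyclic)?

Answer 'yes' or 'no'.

Answer: no

Derivation:
Given toposort: [2, 0, 3, 4, 1, 6, 5]
Position of 4: index 3; position of 3: index 2
New edge 4->3: backward (u after v in old order)
Backward edge: old toposort is now invalid. Check if this creates a cycle.
Does 3 already reach 4? Reachable from 3: [1, 3, 4]. YES -> cycle!
Still a DAG? no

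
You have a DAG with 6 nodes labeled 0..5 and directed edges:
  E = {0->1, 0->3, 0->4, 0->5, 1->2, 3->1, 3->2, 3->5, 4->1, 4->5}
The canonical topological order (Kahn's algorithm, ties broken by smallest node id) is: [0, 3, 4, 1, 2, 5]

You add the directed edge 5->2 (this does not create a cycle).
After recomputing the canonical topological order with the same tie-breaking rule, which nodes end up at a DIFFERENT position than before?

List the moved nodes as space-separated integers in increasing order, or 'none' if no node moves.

Old toposort: [0, 3, 4, 1, 2, 5]
Added edge 5->2
Recompute Kahn (smallest-id tiebreak):
  initial in-degrees: [0, 3, 3, 1, 1, 3]
  ready (indeg=0): [0]
  pop 0: indeg[1]->2; indeg[3]->0; indeg[4]->0; indeg[5]->2 | ready=[3, 4] | order so far=[0]
  pop 3: indeg[1]->1; indeg[2]->2; indeg[5]->1 | ready=[4] | order so far=[0, 3]
  pop 4: indeg[1]->0; indeg[5]->0 | ready=[1, 5] | order so far=[0, 3, 4]
  pop 1: indeg[2]->1 | ready=[5] | order so far=[0, 3, 4, 1]
  pop 5: indeg[2]->0 | ready=[2] | order so far=[0, 3, 4, 1, 5]
  pop 2: no out-edges | ready=[] | order so far=[0, 3, 4, 1, 5, 2]
New canonical toposort: [0, 3, 4, 1, 5, 2]
Compare positions:
  Node 0: index 0 -> 0 (same)
  Node 1: index 3 -> 3 (same)
  Node 2: index 4 -> 5 (moved)
  Node 3: index 1 -> 1 (same)
  Node 4: index 2 -> 2 (same)
  Node 5: index 5 -> 4 (moved)
Nodes that changed position: 2 5

Answer: 2 5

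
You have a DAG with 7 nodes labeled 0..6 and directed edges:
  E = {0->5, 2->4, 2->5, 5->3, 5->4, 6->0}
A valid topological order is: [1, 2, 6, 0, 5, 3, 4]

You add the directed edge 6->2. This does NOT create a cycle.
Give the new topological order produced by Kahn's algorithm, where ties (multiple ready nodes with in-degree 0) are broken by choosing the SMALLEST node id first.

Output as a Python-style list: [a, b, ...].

Answer: [1, 6, 0, 2, 5, 3, 4]

Derivation:
Old toposort: [1, 2, 6, 0, 5, 3, 4]
Added edge: 6->2
Position of 6 (2) > position of 2 (1). Must reorder: 6 must now come before 2.
Run Kahn's algorithm (break ties by smallest node id):
  initial in-degrees: [1, 0, 1, 1, 2, 2, 0]
  ready (indeg=0): [1, 6]
  pop 1: no out-edges | ready=[6] | order so far=[1]
  pop 6: indeg[0]->0; indeg[2]->0 | ready=[0, 2] | order so far=[1, 6]
  pop 0: indeg[5]->1 | ready=[2] | order so far=[1, 6, 0]
  pop 2: indeg[4]->1; indeg[5]->0 | ready=[5] | order so far=[1, 6, 0, 2]
  pop 5: indeg[3]->0; indeg[4]->0 | ready=[3, 4] | order so far=[1, 6, 0, 2, 5]
  pop 3: no out-edges | ready=[4] | order so far=[1, 6, 0, 2, 5, 3]
  pop 4: no out-edges | ready=[] | order so far=[1, 6, 0, 2, 5, 3, 4]
  Result: [1, 6, 0, 2, 5, 3, 4]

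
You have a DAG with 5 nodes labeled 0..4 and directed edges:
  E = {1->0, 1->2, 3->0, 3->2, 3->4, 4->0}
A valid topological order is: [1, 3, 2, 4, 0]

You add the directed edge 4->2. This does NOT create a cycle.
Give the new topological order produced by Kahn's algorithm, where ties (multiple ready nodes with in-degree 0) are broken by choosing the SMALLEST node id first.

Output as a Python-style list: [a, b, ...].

Answer: [1, 3, 4, 0, 2]

Derivation:
Old toposort: [1, 3, 2, 4, 0]
Added edge: 4->2
Position of 4 (3) > position of 2 (2). Must reorder: 4 must now come before 2.
Run Kahn's algorithm (break ties by smallest node id):
  initial in-degrees: [3, 0, 3, 0, 1]
  ready (indeg=0): [1, 3]
  pop 1: indeg[0]->2; indeg[2]->2 | ready=[3] | order so far=[1]
  pop 3: indeg[0]->1; indeg[2]->1; indeg[4]->0 | ready=[4] | order so far=[1, 3]
  pop 4: indeg[0]->0; indeg[2]->0 | ready=[0, 2] | order so far=[1, 3, 4]
  pop 0: no out-edges | ready=[2] | order so far=[1, 3, 4, 0]
  pop 2: no out-edges | ready=[] | order so far=[1, 3, 4, 0, 2]
  Result: [1, 3, 4, 0, 2]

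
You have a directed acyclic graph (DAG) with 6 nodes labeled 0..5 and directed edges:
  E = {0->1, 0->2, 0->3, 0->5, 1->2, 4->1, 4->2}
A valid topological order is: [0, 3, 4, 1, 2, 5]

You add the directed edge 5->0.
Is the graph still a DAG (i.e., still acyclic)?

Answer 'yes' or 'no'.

Given toposort: [0, 3, 4, 1, 2, 5]
Position of 5: index 5; position of 0: index 0
New edge 5->0: backward (u after v in old order)
Backward edge: old toposort is now invalid. Check if this creates a cycle.
Does 0 already reach 5? Reachable from 0: [0, 1, 2, 3, 5]. YES -> cycle!
Still a DAG? no

Answer: no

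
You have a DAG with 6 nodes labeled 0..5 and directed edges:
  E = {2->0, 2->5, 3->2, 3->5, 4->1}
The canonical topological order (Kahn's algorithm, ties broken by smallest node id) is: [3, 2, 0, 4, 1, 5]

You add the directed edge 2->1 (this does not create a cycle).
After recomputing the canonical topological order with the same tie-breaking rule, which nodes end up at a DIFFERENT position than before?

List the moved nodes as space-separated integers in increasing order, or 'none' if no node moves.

Old toposort: [3, 2, 0, 4, 1, 5]
Added edge 2->1
Recompute Kahn (smallest-id tiebreak):
  initial in-degrees: [1, 2, 1, 0, 0, 2]
  ready (indeg=0): [3, 4]
  pop 3: indeg[2]->0; indeg[5]->1 | ready=[2, 4] | order so far=[3]
  pop 2: indeg[0]->0; indeg[1]->1; indeg[5]->0 | ready=[0, 4, 5] | order so far=[3, 2]
  pop 0: no out-edges | ready=[4, 5] | order so far=[3, 2, 0]
  pop 4: indeg[1]->0 | ready=[1, 5] | order so far=[3, 2, 0, 4]
  pop 1: no out-edges | ready=[5] | order so far=[3, 2, 0, 4, 1]
  pop 5: no out-edges | ready=[] | order so far=[3, 2, 0, 4, 1, 5]
New canonical toposort: [3, 2, 0, 4, 1, 5]
Compare positions:
  Node 0: index 2 -> 2 (same)
  Node 1: index 4 -> 4 (same)
  Node 2: index 1 -> 1 (same)
  Node 3: index 0 -> 0 (same)
  Node 4: index 3 -> 3 (same)
  Node 5: index 5 -> 5 (same)
Nodes that changed position: none

Answer: none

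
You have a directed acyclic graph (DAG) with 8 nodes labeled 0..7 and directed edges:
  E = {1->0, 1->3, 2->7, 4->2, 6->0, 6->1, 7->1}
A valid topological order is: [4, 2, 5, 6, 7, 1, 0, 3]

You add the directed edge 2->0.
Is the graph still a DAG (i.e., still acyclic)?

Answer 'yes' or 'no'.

Given toposort: [4, 2, 5, 6, 7, 1, 0, 3]
Position of 2: index 1; position of 0: index 6
New edge 2->0: forward
Forward edge: respects the existing order. Still a DAG, same toposort still valid.
Still a DAG? yes

Answer: yes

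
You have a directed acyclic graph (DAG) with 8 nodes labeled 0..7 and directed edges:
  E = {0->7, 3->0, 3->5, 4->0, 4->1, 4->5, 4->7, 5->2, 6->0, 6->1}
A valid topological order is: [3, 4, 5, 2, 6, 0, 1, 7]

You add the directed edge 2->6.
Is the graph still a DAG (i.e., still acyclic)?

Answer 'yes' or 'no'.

Given toposort: [3, 4, 5, 2, 6, 0, 1, 7]
Position of 2: index 3; position of 6: index 4
New edge 2->6: forward
Forward edge: respects the existing order. Still a DAG, same toposort still valid.
Still a DAG? yes

Answer: yes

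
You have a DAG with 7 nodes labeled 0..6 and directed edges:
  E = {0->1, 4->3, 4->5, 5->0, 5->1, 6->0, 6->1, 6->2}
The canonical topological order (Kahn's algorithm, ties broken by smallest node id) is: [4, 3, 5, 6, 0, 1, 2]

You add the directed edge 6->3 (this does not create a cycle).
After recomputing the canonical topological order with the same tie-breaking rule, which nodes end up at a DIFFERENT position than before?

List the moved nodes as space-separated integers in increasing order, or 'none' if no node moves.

Old toposort: [4, 3, 5, 6, 0, 1, 2]
Added edge 6->3
Recompute Kahn (smallest-id tiebreak):
  initial in-degrees: [2, 3, 1, 2, 0, 1, 0]
  ready (indeg=0): [4, 6]
  pop 4: indeg[3]->1; indeg[5]->0 | ready=[5, 6] | order so far=[4]
  pop 5: indeg[0]->1; indeg[1]->2 | ready=[6] | order so far=[4, 5]
  pop 6: indeg[0]->0; indeg[1]->1; indeg[2]->0; indeg[3]->0 | ready=[0, 2, 3] | order so far=[4, 5, 6]
  pop 0: indeg[1]->0 | ready=[1, 2, 3] | order so far=[4, 5, 6, 0]
  pop 1: no out-edges | ready=[2, 3] | order so far=[4, 5, 6, 0, 1]
  pop 2: no out-edges | ready=[3] | order so far=[4, 5, 6, 0, 1, 2]
  pop 3: no out-edges | ready=[] | order so far=[4, 5, 6, 0, 1, 2, 3]
New canonical toposort: [4, 5, 6, 0, 1, 2, 3]
Compare positions:
  Node 0: index 4 -> 3 (moved)
  Node 1: index 5 -> 4 (moved)
  Node 2: index 6 -> 5 (moved)
  Node 3: index 1 -> 6 (moved)
  Node 4: index 0 -> 0 (same)
  Node 5: index 2 -> 1 (moved)
  Node 6: index 3 -> 2 (moved)
Nodes that changed position: 0 1 2 3 5 6

Answer: 0 1 2 3 5 6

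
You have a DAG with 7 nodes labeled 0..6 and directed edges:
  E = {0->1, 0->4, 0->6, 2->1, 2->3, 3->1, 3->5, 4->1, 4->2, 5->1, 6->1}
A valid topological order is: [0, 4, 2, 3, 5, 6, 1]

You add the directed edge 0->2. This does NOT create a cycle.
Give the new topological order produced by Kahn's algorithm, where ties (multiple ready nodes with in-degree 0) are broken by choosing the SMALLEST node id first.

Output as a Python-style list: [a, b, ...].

Old toposort: [0, 4, 2, 3, 5, 6, 1]
Added edge: 0->2
Position of 0 (0) < position of 2 (2). Old order still valid.
Run Kahn's algorithm (break ties by smallest node id):
  initial in-degrees: [0, 6, 2, 1, 1, 1, 1]
  ready (indeg=0): [0]
  pop 0: indeg[1]->5; indeg[2]->1; indeg[4]->0; indeg[6]->0 | ready=[4, 6] | order so far=[0]
  pop 4: indeg[1]->4; indeg[2]->0 | ready=[2, 6] | order so far=[0, 4]
  pop 2: indeg[1]->3; indeg[3]->0 | ready=[3, 6] | order so far=[0, 4, 2]
  pop 3: indeg[1]->2; indeg[5]->0 | ready=[5, 6] | order so far=[0, 4, 2, 3]
  pop 5: indeg[1]->1 | ready=[6] | order so far=[0, 4, 2, 3, 5]
  pop 6: indeg[1]->0 | ready=[1] | order so far=[0, 4, 2, 3, 5, 6]
  pop 1: no out-edges | ready=[] | order so far=[0, 4, 2, 3, 5, 6, 1]
  Result: [0, 4, 2, 3, 5, 6, 1]

Answer: [0, 4, 2, 3, 5, 6, 1]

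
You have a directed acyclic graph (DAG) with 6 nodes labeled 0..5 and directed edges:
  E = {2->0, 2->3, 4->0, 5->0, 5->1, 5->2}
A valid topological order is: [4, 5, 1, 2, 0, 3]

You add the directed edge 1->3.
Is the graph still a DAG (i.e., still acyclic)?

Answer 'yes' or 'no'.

Answer: yes

Derivation:
Given toposort: [4, 5, 1, 2, 0, 3]
Position of 1: index 2; position of 3: index 5
New edge 1->3: forward
Forward edge: respects the existing order. Still a DAG, same toposort still valid.
Still a DAG? yes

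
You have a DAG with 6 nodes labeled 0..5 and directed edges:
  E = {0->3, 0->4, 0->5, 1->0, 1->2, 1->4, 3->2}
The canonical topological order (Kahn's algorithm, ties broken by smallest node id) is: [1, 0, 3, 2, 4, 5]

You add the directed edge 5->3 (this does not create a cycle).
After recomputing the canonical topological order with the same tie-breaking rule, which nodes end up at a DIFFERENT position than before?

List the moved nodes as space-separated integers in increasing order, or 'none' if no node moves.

Answer: 2 3 4 5

Derivation:
Old toposort: [1, 0, 3, 2, 4, 5]
Added edge 5->3
Recompute Kahn (smallest-id tiebreak):
  initial in-degrees: [1, 0, 2, 2, 2, 1]
  ready (indeg=0): [1]
  pop 1: indeg[0]->0; indeg[2]->1; indeg[4]->1 | ready=[0] | order so far=[1]
  pop 0: indeg[3]->1; indeg[4]->0; indeg[5]->0 | ready=[4, 5] | order so far=[1, 0]
  pop 4: no out-edges | ready=[5] | order so far=[1, 0, 4]
  pop 5: indeg[3]->0 | ready=[3] | order so far=[1, 0, 4, 5]
  pop 3: indeg[2]->0 | ready=[2] | order so far=[1, 0, 4, 5, 3]
  pop 2: no out-edges | ready=[] | order so far=[1, 0, 4, 5, 3, 2]
New canonical toposort: [1, 0, 4, 5, 3, 2]
Compare positions:
  Node 0: index 1 -> 1 (same)
  Node 1: index 0 -> 0 (same)
  Node 2: index 3 -> 5 (moved)
  Node 3: index 2 -> 4 (moved)
  Node 4: index 4 -> 2 (moved)
  Node 5: index 5 -> 3 (moved)
Nodes that changed position: 2 3 4 5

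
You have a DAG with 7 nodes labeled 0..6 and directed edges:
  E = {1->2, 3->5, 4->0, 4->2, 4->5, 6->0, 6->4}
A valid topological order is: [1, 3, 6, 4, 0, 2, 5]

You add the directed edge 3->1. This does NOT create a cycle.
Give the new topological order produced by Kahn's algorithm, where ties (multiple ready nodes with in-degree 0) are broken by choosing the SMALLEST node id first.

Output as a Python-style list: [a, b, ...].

Answer: [3, 1, 6, 4, 0, 2, 5]

Derivation:
Old toposort: [1, 3, 6, 4, 0, 2, 5]
Added edge: 3->1
Position of 3 (1) > position of 1 (0). Must reorder: 3 must now come before 1.
Run Kahn's algorithm (break ties by smallest node id):
  initial in-degrees: [2, 1, 2, 0, 1, 2, 0]
  ready (indeg=0): [3, 6]
  pop 3: indeg[1]->0; indeg[5]->1 | ready=[1, 6] | order so far=[3]
  pop 1: indeg[2]->1 | ready=[6] | order so far=[3, 1]
  pop 6: indeg[0]->1; indeg[4]->0 | ready=[4] | order so far=[3, 1, 6]
  pop 4: indeg[0]->0; indeg[2]->0; indeg[5]->0 | ready=[0, 2, 5] | order so far=[3, 1, 6, 4]
  pop 0: no out-edges | ready=[2, 5] | order so far=[3, 1, 6, 4, 0]
  pop 2: no out-edges | ready=[5] | order so far=[3, 1, 6, 4, 0, 2]
  pop 5: no out-edges | ready=[] | order so far=[3, 1, 6, 4, 0, 2, 5]
  Result: [3, 1, 6, 4, 0, 2, 5]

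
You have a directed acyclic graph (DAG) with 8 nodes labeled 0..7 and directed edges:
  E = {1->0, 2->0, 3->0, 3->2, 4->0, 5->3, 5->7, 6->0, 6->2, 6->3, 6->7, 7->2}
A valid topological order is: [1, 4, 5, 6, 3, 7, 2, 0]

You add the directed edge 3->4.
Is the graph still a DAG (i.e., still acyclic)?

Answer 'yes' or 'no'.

Given toposort: [1, 4, 5, 6, 3, 7, 2, 0]
Position of 3: index 4; position of 4: index 1
New edge 3->4: backward (u after v in old order)
Backward edge: old toposort is now invalid. Check if this creates a cycle.
Does 4 already reach 3? Reachable from 4: [0, 4]. NO -> still a DAG (reorder needed).
Still a DAG? yes

Answer: yes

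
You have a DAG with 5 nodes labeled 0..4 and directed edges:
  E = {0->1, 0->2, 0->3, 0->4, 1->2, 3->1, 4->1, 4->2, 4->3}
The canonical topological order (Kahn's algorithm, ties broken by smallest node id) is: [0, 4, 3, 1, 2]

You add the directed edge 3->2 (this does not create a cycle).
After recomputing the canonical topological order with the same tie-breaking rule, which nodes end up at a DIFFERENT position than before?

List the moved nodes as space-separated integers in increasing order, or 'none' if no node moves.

Old toposort: [0, 4, 3, 1, 2]
Added edge 3->2
Recompute Kahn (smallest-id tiebreak):
  initial in-degrees: [0, 3, 4, 2, 1]
  ready (indeg=0): [0]
  pop 0: indeg[1]->2; indeg[2]->3; indeg[3]->1; indeg[4]->0 | ready=[4] | order so far=[0]
  pop 4: indeg[1]->1; indeg[2]->2; indeg[3]->0 | ready=[3] | order so far=[0, 4]
  pop 3: indeg[1]->0; indeg[2]->1 | ready=[1] | order so far=[0, 4, 3]
  pop 1: indeg[2]->0 | ready=[2] | order so far=[0, 4, 3, 1]
  pop 2: no out-edges | ready=[] | order so far=[0, 4, 3, 1, 2]
New canonical toposort: [0, 4, 3, 1, 2]
Compare positions:
  Node 0: index 0 -> 0 (same)
  Node 1: index 3 -> 3 (same)
  Node 2: index 4 -> 4 (same)
  Node 3: index 2 -> 2 (same)
  Node 4: index 1 -> 1 (same)
Nodes that changed position: none

Answer: none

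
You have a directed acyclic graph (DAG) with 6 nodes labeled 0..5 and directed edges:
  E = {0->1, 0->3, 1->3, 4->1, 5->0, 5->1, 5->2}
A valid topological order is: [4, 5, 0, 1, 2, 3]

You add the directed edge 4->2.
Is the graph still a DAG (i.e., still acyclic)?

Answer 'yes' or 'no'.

Answer: yes

Derivation:
Given toposort: [4, 5, 0, 1, 2, 3]
Position of 4: index 0; position of 2: index 4
New edge 4->2: forward
Forward edge: respects the existing order. Still a DAG, same toposort still valid.
Still a DAG? yes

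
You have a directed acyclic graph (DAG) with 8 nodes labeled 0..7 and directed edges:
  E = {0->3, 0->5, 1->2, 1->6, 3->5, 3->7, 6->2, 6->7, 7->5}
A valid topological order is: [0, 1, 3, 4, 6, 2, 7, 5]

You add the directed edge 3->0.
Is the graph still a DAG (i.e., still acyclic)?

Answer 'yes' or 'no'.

Given toposort: [0, 1, 3, 4, 6, 2, 7, 5]
Position of 3: index 2; position of 0: index 0
New edge 3->0: backward (u after v in old order)
Backward edge: old toposort is now invalid. Check if this creates a cycle.
Does 0 already reach 3? Reachable from 0: [0, 3, 5, 7]. YES -> cycle!
Still a DAG? no

Answer: no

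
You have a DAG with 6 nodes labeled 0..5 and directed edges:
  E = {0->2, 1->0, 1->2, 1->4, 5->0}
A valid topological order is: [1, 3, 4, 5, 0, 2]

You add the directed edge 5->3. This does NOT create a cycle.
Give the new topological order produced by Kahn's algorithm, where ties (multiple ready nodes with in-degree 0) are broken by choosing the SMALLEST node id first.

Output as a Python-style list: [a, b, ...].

Answer: [1, 4, 5, 0, 2, 3]

Derivation:
Old toposort: [1, 3, 4, 5, 0, 2]
Added edge: 5->3
Position of 5 (3) > position of 3 (1). Must reorder: 5 must now come before 3.
Run Kahn's algorithm (break ties by smallest node id):
  initial in-degrees: [2, 0, 2, 1, 1, 0]
  ready (indeg=0): [1, 5]
  pop 1: indeg[0]->1; indeg[2]->1; indeg[4]->0 | ready=[4, 5] | order so far=[1]
  pop 4: no out-edges | ready=[5] | order so far=[1, 4]
  pop 5: indeg[0]->0; indeg[3]->0 | ready=[0, 3] | order so far=[1, 4, 5]
  pop 0: indeg[2]->0 | ready=[2, 3] | order so far=[1, 4, 5, 0]
  pop 2: no out-edges | ready=[3] | order so far=[1, 4, 5, 0, 2]
  pop 3: no out-edges | ready=[] | order so far=[1, 4, 5, 0, 2, 3]
  Result: [1, 4, 5, 0, 2, 3]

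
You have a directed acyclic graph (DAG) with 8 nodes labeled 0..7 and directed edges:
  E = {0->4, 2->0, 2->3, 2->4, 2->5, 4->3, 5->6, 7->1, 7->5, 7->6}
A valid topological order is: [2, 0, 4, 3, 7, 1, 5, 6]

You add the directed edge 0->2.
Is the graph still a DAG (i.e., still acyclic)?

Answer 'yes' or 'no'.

Given toposort: [2, 0, 4, 3, 7, 1, 5, 6]
Position of 0: index 1; position of 2: index 0
New edge 0->2: backward (u after v in old order)
Backward edge: old toposort is now invalid. Check if this creates a cycle.
Does 2 already reach 0? Reachable from 2: [0, 2, 3, 4, 5, 6]. YES -> cycle!
Still a DAG? no

Answer: no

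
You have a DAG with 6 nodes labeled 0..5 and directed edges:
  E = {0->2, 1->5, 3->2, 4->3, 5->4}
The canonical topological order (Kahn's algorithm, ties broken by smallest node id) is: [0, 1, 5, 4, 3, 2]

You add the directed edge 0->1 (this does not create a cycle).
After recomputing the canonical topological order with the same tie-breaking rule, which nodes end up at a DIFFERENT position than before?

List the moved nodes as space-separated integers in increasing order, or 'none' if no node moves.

Old toposort: [0, 1, 5, 4, 3, 2]
Added edge 0->1
Recompute Kahn (smallest-id tiebreak):
  initial in-degrees: [0, 1, 2, 1, 1, 1]
  ready (indeg=0): [0]
  pop 0: indeg[1]->0; indeg[2]->1 | ready=[1] | order so far=[0]
  pop 1: indeg[5]->0 | ready=[5] | order so far=[0, 1]
  pop 5: indeg[4]->0 | ready=[4] | order so far=[0, 1, 5]
  pop 4: indeg[3]->0 | ready=[3] | order so far=[0, 1, 5, 4]
  pop 3: indeg[2]->0 | ready=[2] | order so far=[0, 1, 5, 4, 3]
  pop 2: no out-edges | ready=[] | order so far=[0, 1, 5, 4, 3, 2]
New canonical toposort: [0, 1, 5, 4, 3, 2]
Compare positions:
  Node 0: index 0 -> 0 (same)
  Node 1: index 1 -> 1 (same)
  Node 2: index 5 -> 5 (same)
  Node 3: index 4 -> 4 (same)
  Node 4: index 3 -> 3 (same)
  Node 5: index 2 -> 2 (same)
Nodes that changed position: none

Answer: none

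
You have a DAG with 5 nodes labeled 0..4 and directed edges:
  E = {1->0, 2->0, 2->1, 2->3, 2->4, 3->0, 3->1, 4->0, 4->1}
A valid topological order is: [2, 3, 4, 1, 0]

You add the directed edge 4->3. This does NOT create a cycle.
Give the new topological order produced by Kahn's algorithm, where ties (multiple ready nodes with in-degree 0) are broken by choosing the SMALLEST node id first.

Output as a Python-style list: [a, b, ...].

Old toposort: [2, 3, 4, 1, 0]
Added edge: 4->3
Position of 4 (2) > position of 3 (1). Must reorder: 4 must now come before 3.
Run Kahn's algorithm (break ties by smallest node id):
  initial in-degrees: [4, 3, 0, 2, 1]
  ready (indeg=0): [2]
  pop 2: indeg[0]->3; indeg[1]->2; indeg[3]->1; indeg[4]->0 | ready=[4] | order so far=[2]
  pop 4: indeg[0]->2; indeg[1]->1; indeg[3]->0 | ready=[3] | order so far=[2, 4]
  pop 3: indeg[0]->1; indeg[1]->0 | ready=[1] | order so far=[2, 4, 3]
  pop 1: indeg[0]->0 | ready=[0] | order so far=[2, 4, 3, 1]
  pop 0: no out-edges | ready=[] | order so far=[2, 4, 3, 1, 0]
  Result: [2, 4, 3, 1, 0]

Answer: [2, 4, 3, 1, 0]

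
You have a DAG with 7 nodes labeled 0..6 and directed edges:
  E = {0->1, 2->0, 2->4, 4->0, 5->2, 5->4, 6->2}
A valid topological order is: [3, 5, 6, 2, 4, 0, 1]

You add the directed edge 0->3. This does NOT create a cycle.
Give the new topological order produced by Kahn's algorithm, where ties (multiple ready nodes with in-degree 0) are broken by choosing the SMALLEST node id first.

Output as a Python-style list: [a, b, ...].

Old toposort: [3, 5, 6, 2, 4, 0, 1]
Added edge: 0->3
Position of 0 (5) > position of 3 (0). Must reorder: 0 must now come before 3.
Run Kahn's algorithm (break ties by smallest node id):
  initial in-degrees: [2, 1, 2, 1, 2, 0, 0]
  ready (indeg=0): [5, 6]
  pop 5: indeg[2]->1; indeg[4]->1 | ready=[6] | order so far=[5]
  pop 6: indeg[2]->0 | ready=[2] | order so far=[5, 6]
  pop 2: indeg[0]->1; indeg[4]->0 | ready=[4] | order so far=[5, 6, 2]
  pop 4: indeg[0]->0 | ready=[0] | order so far=[5, 6, 2, 4]
  pop 0: indeg[1]->0; indeg[3]->0 | ready=[1, 3] | order so far=[5, 6, 2, 4, 0]
  pop 1: no out-edges | ready=[3] | order so far=[5, 6, 2, 4, 0, 1]
  pop 3: no out-edges | ready=[] | order so far=[5, 6, 2, 4, 0, 1, 3]
  Result: [5, 6, 2, 4, 0, 1, 3]

Answer: [5, 6, 2, 4, 0, 1, 3]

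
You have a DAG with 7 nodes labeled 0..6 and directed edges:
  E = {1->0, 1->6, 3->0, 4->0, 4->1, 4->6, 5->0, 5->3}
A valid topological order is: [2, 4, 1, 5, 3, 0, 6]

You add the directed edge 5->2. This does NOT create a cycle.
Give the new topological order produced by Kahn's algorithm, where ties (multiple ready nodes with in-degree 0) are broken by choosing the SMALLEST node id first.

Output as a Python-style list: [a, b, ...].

Old toposort: [2, 4, 1, 5, 3, 0, 6]
Added edge: 5->2
Position of 5 (3) > position of 2 (0). Must reorder: 5 must now come before 2.
Run Kahn's algorithm (break ties by smallest node id):
  initial in-degrees: [4, 1, 1, 1, 0, 0, 2]
  ready (indeg=0): [4, 5]
  pop 4: indeg[0]->3; indeg[1]->0; indeg[6]->1 | ready=[1, 5] | order so far=[4]
  pop 1: indeg[0]->2; indeg[6]->0 | ready=[5, 6] | order so far=[4, 1]
  pop 5: indeg[0]->1; indeg[2]->0; indeg[3]->0 | ready=[2, 3, 6] | order so far=[4, 1, 5]
  pop 2: no out-edges | ready=[3, 6] | order so far=[4, 1, 5, 2]
  pop 3: indeg[0]->0 | ready=[0, 6] | order so far=[4, 1, 5, 2, 3]
  pop 0: no out-edges | ready=[6] | order so far=[4, 1, 5, 2, 3, 0]
  pop 6: no out-edges | ready=[] | order so far=[4, 1, 5, 2, 3, 0, 6]
  Result: [4, 1, 5, 2, 3, 0, 6]

Answer: [4, 1, 5, 2, 3, 0, 6]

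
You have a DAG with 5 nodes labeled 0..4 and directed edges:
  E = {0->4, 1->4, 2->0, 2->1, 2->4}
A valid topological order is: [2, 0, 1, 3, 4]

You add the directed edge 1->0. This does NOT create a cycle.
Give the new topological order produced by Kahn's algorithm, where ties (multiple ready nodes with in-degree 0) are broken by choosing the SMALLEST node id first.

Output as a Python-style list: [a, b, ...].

Old toposort: [2, 0, 1, 3, 4]
Added edge: 1->0
Position of 1 (2) > position of 0 (1). Must reorder: 1 must now come before 0.
Run Kahn's algorithm (break ties by smallest node id):
  initial in-degrees: [2, 1, 0, 0, 3]
  ready (indeg=0): [2, 3]
  pop 2: indeg[0]->1; indeg[1]->0; indeg[4]->2 | ready=[1, 3] | order so far=[2]
  pop 1: indeg[0]->0; indeg[4]->1 | ready=[0, 3] | order so far=[2, 1]
  pop 0: indeg[4]->0 | ready=[3, 4] | order so far=[2, 1, 0]
  pop 3: no out-edges | ready=[4] | order so far=[2, 1, 0, 3]
  pop 4: no out-edges | ready=[] | order so far=[2, 1, 0, 3, 4]
  Result: [2, 1, 0, 3, 4]

Answer: [2, 1, 0, 3, 4]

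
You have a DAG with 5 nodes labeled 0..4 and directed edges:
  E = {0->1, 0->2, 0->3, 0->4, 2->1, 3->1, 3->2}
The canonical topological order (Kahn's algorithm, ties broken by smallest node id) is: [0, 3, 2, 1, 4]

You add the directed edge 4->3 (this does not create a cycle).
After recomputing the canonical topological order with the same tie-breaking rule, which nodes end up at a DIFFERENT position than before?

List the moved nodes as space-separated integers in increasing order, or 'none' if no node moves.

Old toposort: [0, 3, 2, 1, 4]
Added edge 4->3
Recompute Kahn (smallest-id tiebreak):
  initial in-degrees: [0, 3, 2, 2, 1]
  ready (indeg=0): [0]
  pop 0: indeg[1]->2; indeg[2]->1; indeg[3]->1; indeg[4]->0 | ready=[4] | order so far=[0]
  pop 4: indeg[3]->0 | ready=[3] | order so far=[0, 4]
  pop 3: indeg[1]->1; indeg[2]->0 | ready=[2] | order so far=[0, 4, 3]
  pop 2: indeg[1]->0 | ready=[1] | order so far=[0, 4, 3, 2]
  pop 1: no out-edges | ready=[] | order so far=[0, 4, 3, 2, 1]
New canonical toposort: [0, 4, 3, 2, 1]
Compare positions:
  Node 0: index 0 -> 0 (same)
  Node 1: index 3 -> 4 (moved)
  Node 2: index 2 -> 3 (moved)
  Node 3: index 1 -> 2 (moved)
  Node 4: index 4 -> 1 (moved)
Nodes that changed position: 1 2 3 4

Answer: 1 2 3 4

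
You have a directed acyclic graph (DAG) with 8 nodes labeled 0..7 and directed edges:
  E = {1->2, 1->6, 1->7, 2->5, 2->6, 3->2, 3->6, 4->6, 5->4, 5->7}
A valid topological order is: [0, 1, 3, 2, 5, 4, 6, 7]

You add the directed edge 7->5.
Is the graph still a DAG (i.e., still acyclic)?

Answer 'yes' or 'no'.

Answer: no

Derivation:
Given toposort: [0, 1, 3, 2, 5, 4, 6, 7]
Position of 7: index 7; position of 5: index 4
New edge 7->5: backward (u after v in old order)
Backward edge: old toposort is now invalid. Check if this creates a cycle.
Does 5 already reach 7? Reachable from 5: [4, 5, 6, 7]. YES -> cycle!
Still a DAG? no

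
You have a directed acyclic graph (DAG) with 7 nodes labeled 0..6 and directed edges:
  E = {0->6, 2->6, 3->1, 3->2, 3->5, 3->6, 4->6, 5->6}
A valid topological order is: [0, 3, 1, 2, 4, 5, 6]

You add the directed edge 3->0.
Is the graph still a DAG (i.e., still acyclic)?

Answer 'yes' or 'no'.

Given toposort: [0, 3, 1, 2, 4, 5, 6]
Position of 3: index 1; position of 0: index 0
New edge 3->0: backward (u after v in old order)
Backward edge: old toposort is now invalid. Check if this creates a cycle.
Does 0 already reach 3? Reachable from 0: [0, 6]. NO -> still a DAG (reorder needed).
Still a DAG? yes

Answer: yes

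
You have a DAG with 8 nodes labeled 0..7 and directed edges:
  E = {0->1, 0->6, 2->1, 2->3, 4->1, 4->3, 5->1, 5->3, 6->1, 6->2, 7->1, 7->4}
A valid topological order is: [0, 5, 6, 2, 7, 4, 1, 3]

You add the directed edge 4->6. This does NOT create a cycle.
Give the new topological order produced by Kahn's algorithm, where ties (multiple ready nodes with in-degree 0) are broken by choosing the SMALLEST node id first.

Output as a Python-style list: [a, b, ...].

Answer: [0, 5, 7, 4, 6, 2, 1, 3]

Derivation:
Old toposort: [0, 5, 6, 2, 7, 4, 1, 3]
Added edge: 4->6
Position of 4 (5) > position of 6 (2). Must reorder: 4 must now come before 6.
Run Kahn's algorithm (break ties by smallest node id):
  initial in-degrees: [0, 6, 1, 3, 1, 0, 2, 0]
  ready (indeg=0): [0, 5, 7]
  pop 0: indeg[1]->5; indeg[6]->1 | ready=[5, 7] | order so far=[0]
  pop 5: indeg[1]->4; indeg[3]->2 | ready=[7] | order so far=[0, 5]
  pop 7: indeg[1]->3; indeg[4]->0 | ready=[4] | order so far=[0, 5, 7]
  pop 4: indeg[1]->2; indeg[3]->1; indeg[6]->0 | ready=[6] | order so far=[0, 5, 7, 4]
  pop 6: indeg[1]->1; indeg[2]->0 | ready=[2] | order so far=[0, 5, 7, 4, 6]
  pop 2: indeg[1]->0; indeg[3]->0 | ready=[1, 3] | order so far=[0, 5, 7, 4, 6, 2]
  pop 1: no out-edges | ready=[3] | order so far=[0, 5, 7, 4, 6, 2, 1]
  pop 3: no out-edges | ready=[] | order so far=[0, 5, 7, 4, 6, 2, 1, 3]
  Result: [0, 5, 7, 4, 6, 2, 1, 3]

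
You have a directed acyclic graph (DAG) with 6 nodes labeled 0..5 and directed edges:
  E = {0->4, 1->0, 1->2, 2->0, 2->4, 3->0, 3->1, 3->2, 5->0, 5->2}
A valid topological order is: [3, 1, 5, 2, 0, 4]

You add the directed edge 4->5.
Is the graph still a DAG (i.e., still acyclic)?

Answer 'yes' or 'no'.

Answer: no

Derivation:
Given toposort: [3, 1, 5, 2, 0, 4]
Position of 4: index 5; position of 5: index 2
New edge 4->5: backward (u after v in old order)
Backward edge: old toposort is now invalid. Check if this creates a cycle.
Does 5 already reach 4? Reachable from 5: [0, 2, 4, 5]. YES -> cycle!
Still a DAG? no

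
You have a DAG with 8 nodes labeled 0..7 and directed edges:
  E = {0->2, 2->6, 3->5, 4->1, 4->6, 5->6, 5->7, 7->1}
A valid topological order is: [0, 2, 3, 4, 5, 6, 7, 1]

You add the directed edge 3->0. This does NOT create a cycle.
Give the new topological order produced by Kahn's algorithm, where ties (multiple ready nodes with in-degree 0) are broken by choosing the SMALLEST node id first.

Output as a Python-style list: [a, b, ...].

Answer: [3, 0, 2, 4, 5, 6, 7, 1]

Derivation:
Old toposort: [0, 2, 3, 4, 5, 6, 7, 1]
Added edge: 3->0
Position of 3 (2) > position of 0 (0). Must reorder: 3 must now come before 0.
Run Kahn's algorithm (break ties by smallest node id):
  initial in-degrees: [1, 2, 1, 0, 0, 1, 3, 1]
  ready (indeg=0): [3, 4]
  pop 3: indeg[0]->0; indeg[5]->0 | ready=[0, 4, 5] | order so far=[3]
  pop 0: indeg[2]->0 | ready=[2, 4, 5] | order so far=[3, 0]
  pop 2: indeg[6]->2 | ready=[4, 5] | order so far=[3, 0, 2]
  pop 4: indeg[1]->1; indeg[6]->1 | ready=[5] | order so far=[3, 0, 2, 4]
  pop 5: indeg[6]->0; indeg[7]->0 | ready=[6, 7] | order so far=[3, 0, 2, 4, 5]
  pop 6: no out-edges | ready=[7] | order so far=[3, 0, 2, 4, 5, 6]
  pop 7: indeg[1]->0 | ready=[1] | order so far=[3, 0, 2, 4, 5, 6, 7]
  pop 1: no out-edges | ready=[] | order so far=[3, 0, 2, 4, 5, 6, 7, 1]
  Result: [3, 0, 2, 4, 5, 6, 7, 1]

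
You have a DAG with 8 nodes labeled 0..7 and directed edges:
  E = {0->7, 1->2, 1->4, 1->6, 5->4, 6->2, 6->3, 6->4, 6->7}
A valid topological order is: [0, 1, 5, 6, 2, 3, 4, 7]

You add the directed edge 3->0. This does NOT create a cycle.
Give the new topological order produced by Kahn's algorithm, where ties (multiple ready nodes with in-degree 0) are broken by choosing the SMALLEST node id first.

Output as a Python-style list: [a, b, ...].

Old toposort: [0, 1, 5, 6, 2, 3, 4, 7]
Added edge: 3->0
Position of 3 (5) > position of 0 (0). Must reorder: 3 must now come before 0.
Run Kahn's algorithm (break ties by smallest node id):
  initial in-degrees: [1, 0, 2, 1, 3, 0, 1, 2]
  ready (indeg=0): [1, 5]
  pop 1: indeg[2]->1; indeg[4]->2; indeg[6]->0 | ready=[5, 6] | order so far=[1]
  pop 5: indeg[4]->1 | ready=[6] | order so far=[1, 5]
  pop 6: indeg[2]->0; indeg[3]->0; indeg[4]->0; indeg[7]->1 | ready=[2, 3, 4] | order so far=[1, 5, 6]
  pop 2: no out-edges | ready=[3, 4] | order so far=[1, 5, 6, 2]
  pop 3: indeg[0]->0 | ready=[0, 4] | order so far=[1, 5, 6, 2, 3]
  pop 0: indeg[7]->0 | ready=[4, 7] | order so far=[1, 5, 6, 2, 3, 0]
  pop 4: no out-edges | ready=[7] | order so far=[1, 5, 6, 2, 3, 0, 4]
  pop 7: no out-edges | ready=[] | order so far=[1, 5, 6, 2, 3, 0, 4, 7]
  Result: [1, 5, 6, 2, 3, 0, 4, 7]

Answer: [1, 5, 6, 2, 3, 0, 4, 7]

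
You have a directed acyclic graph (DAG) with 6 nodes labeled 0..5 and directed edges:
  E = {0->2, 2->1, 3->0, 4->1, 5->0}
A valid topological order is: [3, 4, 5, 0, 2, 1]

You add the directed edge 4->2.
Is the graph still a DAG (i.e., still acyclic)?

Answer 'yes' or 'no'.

Answer: yes

Derivation:
Given toposort: [3, 4, 5, 0, 2, 1]
Position of 4: index 1; position of 2: index 4
New edge 4->2: forward
Forward edge: respects the existing order. Still a DAG, same toposort still valid.
Still a DAG? yes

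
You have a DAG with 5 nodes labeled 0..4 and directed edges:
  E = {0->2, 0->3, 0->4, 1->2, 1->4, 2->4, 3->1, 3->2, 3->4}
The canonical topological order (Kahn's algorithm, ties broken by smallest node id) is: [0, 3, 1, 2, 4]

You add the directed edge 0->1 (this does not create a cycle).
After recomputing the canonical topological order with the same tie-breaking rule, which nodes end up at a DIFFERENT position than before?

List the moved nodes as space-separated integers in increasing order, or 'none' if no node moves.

Old toposort: [0, 3, 1, 2, 4]
Added edge 0->1
Recompute Kahn (smallest-id tiebreak):
  initial in-degrees: [0, 2, 3, 1, 4]
  ready (indeg=0): [0]
  pop 0: indeg[1]->1; indeg[2]->2; indeg[3]->0; indeg[4]->3 | ready=[3] | order so far=[0]
  pop 3: indeg[1]->0; indeg[2]->1; indeg[4]->2 | ready=[1] | order so far=[0, 3]
  pop 1: indeg[2]->0; indeg[4]->1 | ready=[2] | order so far=[0, 3, 1]
  pop 2: indeg[4]->0 | ready=[4] | order so far=[0, 3, 1, 2]
  pop 4: no out-edges | ready=[] | order so far=[0, 3, 1, 2, 4]
New canonical toposort: [0, 3, 1, 2, 4]
Compare positions:
  Node 0: index 0 -> 0 (same)
  Node 1: index 2 -> 2 (same)
  Node 2: index 3 -> 3 (same)
  Node 3: index 1 -> 1 (same)
  Node 4: index 4 -> 4 (same)
Nodes that changed position: none

Answer: none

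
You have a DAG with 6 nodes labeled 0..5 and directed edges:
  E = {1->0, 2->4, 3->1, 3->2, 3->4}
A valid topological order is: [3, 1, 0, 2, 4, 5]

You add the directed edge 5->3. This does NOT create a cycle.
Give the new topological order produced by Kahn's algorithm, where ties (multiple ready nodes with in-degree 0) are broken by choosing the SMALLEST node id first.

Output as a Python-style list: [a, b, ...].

Answer: [5, 3, 1, 0, 2, 4]

Derivation:
Old toposort: [3, 1, 0, 2, 4, 5]
Added edge: 5->3
Position of 5 (5) > position of 3 (0). Must reorder: 5 must now come before 3.
Run Kahn's algorithm (break ties by smallest node id):
  initial in-degrees: [1, 1, 1, 1, 2, 0]
  ready (indeg=0): [5]
  pop 5: indeg[3]->0 | ready=[3] | order so far=[5]
  pop 3: indeg[1]->0; indeg[2]->0; indeg[4]->1 | ready=[1, 2] | order so far=[5, 3]
  pop 1: indeg[0]->0 | ready=[0, 2] | order so far=[5, 3, 1]
  pop 0: no out-edges | ready=[2] | order so far=[5, 3, 1, 0]
  pop 2: indeg[4]->0 | ready=[4] | order so far=[5, 3, 1, 0, 2]
  pop 4: no out-edges | ready=[] | order so far=[5, 3, 1, 0, 2, 4]
  Result: [5, 3, 1, 0, 2, 4]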